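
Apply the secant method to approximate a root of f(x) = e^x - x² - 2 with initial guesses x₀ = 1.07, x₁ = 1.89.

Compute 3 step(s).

f(x) = e^x - x² - 2
x₀ = 1.07, x₁ = 1.89

Secant formula: x_{n+1} = x_n - f(x_n)(x_n - x_{n-1})/(f(x_n) - f(x_{n-1}))

Iteration 1:
  f(1.070000) = -0.229521
  f(1.890000) = 1.047269
  x_2 = 1.890000 - 1.047269×(1.890000 - 1.070000)/(1.047269 - (-0.229521))
       = 1.217406
Iteration 2:
  f(1.890000) = 1.047269
  f(1.217406) = -0.103664
  x_3 = 1.217406 - (-0.103664)×(1.217406 - 1.890000)/(-0.103664 - 1.047269)
       = 1.277987
Iteration 3:
  f(1.217406) = -0.103664
  f(1.277987) = -0.043844
  x_4 = 1.277987 - (-0.043844)×(1.277987 - 1.217406)/(-0.043844 - (-0.103664))
       = 1.322388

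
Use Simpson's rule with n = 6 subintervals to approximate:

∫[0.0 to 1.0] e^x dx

f(x) = e^x
a = 0.0, b = 1.0, n = 6
h = (b - a)/n = 0.166667

Simpson's rule: (h/3)[f(x₀) + 4f(x₁) + 2f(x₂) + ... + f(xₙ)]

x_0 = 0.0000, f(x_0) = 1.000000, coefficient = 1
x_1 = 0.1667, f(x_1) = 1.181360, coefficient = 4
x_2 = 0.3333, f(x_2) = 1.395612, coefficient = 2
x_3 = 0.5000, f(x_3) = 1.648721, coefficient = 4
x_4 = 0.6667, f(x_4) = 1.947734, coefficient = 2
x_5 = 0.8333, f(x_5) = 2.300976, coefficient = 4
x_6 = 1.0000, f(x_6) = 2.718282, coefficient = 1

I ≈ (0.166667/3) × 30.929205 = 1.718289
Exact value: 1.718282
Error: 0.000007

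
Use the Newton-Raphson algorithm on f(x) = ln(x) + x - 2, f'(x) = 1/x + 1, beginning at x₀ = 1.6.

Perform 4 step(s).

f(x) = ln(x) + x - 2
f'(x) = 1/x + 1
x₀ = 1.6

Newton-Raphson formula: x_{n+1} = x_n - f(x_n)/f'(x_n)

Iteration 1:
  f(1.600000) = 0.070004
  f'(1.600000) = 1.625000
  x_1 = 1.600000 - 0.070004/1.625000 = 1.556921
Iteration 2:
  f(1.556921) = -0.000369
  f'(1.556921) = 1.642293
  x_2 = 1.556921 - (-0.000369)/1.642293 = 1.557146
Iteration 3:
  f(1.557146) = 0.000000
  f'(1.557146) = 1.642201
  x_3 = 1.557146 - 0.000000/1.642201 = 1.557146
Iteration 4:
  f(1.557146) = 0.000000
  f'(1.557146) = 1.642201
  x_4 = 1.557146 - 0.000000/1.642201 = 1.557146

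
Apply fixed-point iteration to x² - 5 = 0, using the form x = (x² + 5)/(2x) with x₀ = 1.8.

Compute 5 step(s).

Equation: x² - 5 = 0
Fixed-point form: x = (x² + 5)/(2x)
x₀ = 1.8

x_1 = g(1.800000) = 2.288889
x_2 = g(2.288889) = 2.236677
x_3 = g(2.236677) = 2.236068
x_4 = g(2.236068) = 2.236068
x_5 = g(2.236068) = 2.236068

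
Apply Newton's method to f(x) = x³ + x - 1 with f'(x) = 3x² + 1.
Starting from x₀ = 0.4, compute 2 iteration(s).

f(x) = x³ + x - 1
f'(x) = 3x² + 1
x₀ = 0.4

Newton-Raphson formula: x_{n+1} = x_n - f(x_n)/f'(x_n)

Iteration 1:
  f(0.400000) = -0.536000
  f'(0.400000) = 1.480000
  x_1 = 0.400000 - (-0.536000)/1.480000 = 0.762162
Iteration 2:
  f(0.762162) = 0.204895
  f'(0.762162) = 2.742673
  x_2 = 0.762162 - 0.204895/2.742673 = 0.687456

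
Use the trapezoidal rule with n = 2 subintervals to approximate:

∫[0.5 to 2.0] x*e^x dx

f(x) = x*e^x
a = 0.5, b = 2.0, n = 2
h = (b - a)/n = 0.750000

Trapezoidal rule: (h/2)[f(x₀) + 2f(x₁) + 2f(x₂) + ... + f(xₙ)]

x_0 = 0.5000, f(x_0) = 0.824361, coefficient = 1
x_1 = 1.2500, f(x_1) = 4.362929, coefficient = 2
x_2 = 2.0000, f(x_2) = 14.778112, coefficient = 1

I ≈ (0.750000/2) × 24.328330 = 9.123124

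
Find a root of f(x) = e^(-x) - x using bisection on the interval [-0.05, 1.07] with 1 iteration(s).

f(x) = e^(-x) - x
Initial interval: [-0.05, 1.07]

Iteration 1:
  c_1 = (-0.050000 + 1.070000)/2 = 0.510000
  f(c_1) = f(0.510000) = 0.090496
  f(a) × f(c) ≥ 0, new interval: [0.510000, 1.070000]

After 1 iteration(s), the approximation is c_1 = 0.510000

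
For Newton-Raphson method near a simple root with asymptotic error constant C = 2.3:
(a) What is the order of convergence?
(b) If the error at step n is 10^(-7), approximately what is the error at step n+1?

(a) Newton-Raphson has quadratic (order 2) convergence near simple roots.
    This means |e_{n+1}| ≈ C|e_n|².

(b) With |e_n| = 10^(-7) and C = 2.3:
    |e_{n+1}| ≈ 2.3 × (10^(-7))² = 2.3 × 10^(-14)

(a) 2 (quadratic); (b) |e_{n+1}| ≈ 2.300e-14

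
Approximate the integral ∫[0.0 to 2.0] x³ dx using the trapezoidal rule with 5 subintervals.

f(x) = x³
a = 0.0, b = 2.0, n = 5
h = (b - a)/n = 0.400000

Trapezoidal rule: (h/2)[f(x₀) + 2f(x₁) + 2f(x₂) + ... + f(xₙ)]

x_0 = 0.0000, f(x_0) = 0.000000, coefficient = 1
x_1 = 0.4000, f(x_1) = 0.064000, coefficient = 2
x_2 = 0.8000, f(x_2) = 0.512000, coefficient = 2
x_3 = 1.2000, f(x_3) = 1.728000, coefficient = 2
x_4 = 1.6000, f(x_4) = 4.096000, coefficient = 2
x_5 = 2.0000, f(x_5) = 8.000000, coefficient = 1

I ≈ (0.400000/2) × 20.800000 = 4.160000
Exact value: 4.000000
Error: 0.160000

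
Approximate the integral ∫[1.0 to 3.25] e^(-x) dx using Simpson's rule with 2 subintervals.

f(x) = e^(-x)
a = 1.0, b = 3.25, n = 2
h = (b - a)/n = 1.125000

Simpson's rule: (h/3)[f(x₀) + 4f(x₁) + 2f(x₂) + ... + f(xₙ)]

x_0 = 1.0000, f(x_0) = 0.367879, coefficient = 1
x_1 = 2.1250, f(x_1) = 0.119433, coefficient = 4
x_2 = 3.2500, f(x_2) = 0.038774, coefficient = 1

I ≈ (1.125000/3) × 0.884386 = 0.331645
Exact value: 0.329105
Error: 0.002539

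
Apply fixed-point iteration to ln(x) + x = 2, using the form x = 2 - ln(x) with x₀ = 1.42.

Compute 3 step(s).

Equation: ln(x) + x = 2
Fixed-point form: x = 2 - ln(x)
x₀ = 1.42

x_1 = g(1.420000) = 1.649343
x_2 = g(1.649343) = 1.499623
x_3 = g(1.499623) = 1.594786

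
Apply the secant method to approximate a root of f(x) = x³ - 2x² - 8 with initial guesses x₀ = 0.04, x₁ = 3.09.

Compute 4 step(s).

f(x) = x³ - 2x² - 8
x₀ = 0.04, x₁ = 3.09

Secant formula: x_{n+1} = x_n - f(x_n)(x_n - x_{n-1})/(f(x_n) - f(x_{n-1}))

Iteration 1:
  f(0.040000) = -8.003136
  f(3.090000) = 2.407429
  x_2 = 3.090000 - 2.407429×(3.090000 - 0.040000)/(2.407429 - (-8.003136))
       = 2.384692
Iteration 2:
  f(3.090000) = 2.407429
  f(2.384692) = -5.812353
  x_3 = 2.384692 - (-5.812353)×(2.384692 - 3.090000)/(-5.812353 - 2.407429)
       = 2.883428
Iteration 3:
  f(2.384692) = -5.812353
  f(2.883428) = -0.655046
  x_4 = 2.883428 - (-0.655046)×(2.883428 - 2.384692)/(-0.655046 - (-5.812353))
       = 2.946774
Iteration 4:
  f(2.883428) = -0.655046
  f(2.946774) = 0.221285
  x_5 = 2.946774 - 0.221285×(2.946774 - 2.883428)/(0.221285 - (-0.655046))
       = 2.930778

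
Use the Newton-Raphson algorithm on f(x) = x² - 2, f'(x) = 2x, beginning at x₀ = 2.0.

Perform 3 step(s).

f(x) = x² - 2
f'(x) = 2x
x₀ = 2.0

Newton-Raphson formula: x_{n+1} = x_n - f(x_n)/f'(x_n)

Iteration 1:
  f(2.000000) = 2.000000
  f'(2.000000) = 4.000000
  x_1 = 2.000000 - 2.000000/4.000000 = 1.500000
Iteration 2:
  f(1.500000) = 0.250000
  f'(1.500000) = 3.000000
  x_2 = 1.500000 - 0.250000/3.000000 = 1.416667
Iteration 3:
  f(1.416667) = 0.006944
  f'(1.416667) = 2.833333
  x_3 = 1.416667 - 0.006944/2.833333 = 1.414216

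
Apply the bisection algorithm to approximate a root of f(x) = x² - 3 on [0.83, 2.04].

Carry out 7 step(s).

f(x) = x² - 3
Initial interval: [0.83, 2.04]

Iteration 1:
  c_1 = (0.830000 + 2.040000)/2 = 1.435000
  f(c_1) = f(1.435000) = -0.940775
  f(a) × f(c) ≥ 0, new interval: [1.435000, 2.040000]
Iteration 2:
  c_2 = (1.435000 + 2.040000)/2 = 1.737500
  f(c_2) = f(1.737500) = 0.018906
  f(a) × f(c) < 0, new interval: [1.435000, 1.737500]
Iteration 3:
  c_3 = (1.435000 + 1.737500)/2 = 1.586250
  f(c_3) = f(1.586250) = -0.483811
  f(a) × f(c) ≥ 0, new interval: [1.586250, 1.737500]
Iteration 4:
  c_4 = (1.586250 + 1.737500)/2 = 1.661875
  f(c_4) = f(1.661875) = -0.238171
  f(a) × f(c) ≥ 0, new interval: [1.661875, 1.737500]
Iteration 5:
  c_5 = (1.661875 + 1.737500)/2 = 1.699688
  f(c_5) = f(1.699688) = -0.111062
  f(a) × f(c) ≥ 0, new interval: [1.699688, 1.737500]
Iteration 6:
  c_6 = (1.699688 + 1.737500)/2 = 1.718594
  f(c_6) = f(1.718594) = -0.046436
  f(a) × f(c) ≥ 0, new interval: [1.718594, 1.737500]
Iteration 7:
  c_7 = (1.718594 + 1.737500)/2 = 1.728047
  f(c_7) = f(1.728047) = -0.013854
  f(a) × f(c) ≥ 0, new interval: [1.728047, 1.737500]

After 7 iteration(s), the approximation is c_7 = 1.728047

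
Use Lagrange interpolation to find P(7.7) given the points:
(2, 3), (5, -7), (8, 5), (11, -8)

Lagrange interpolation formula:
P(x) = Σ yᵢ × Lᵢ(x)
where Lᵢ(x) = Π_{j≠i} (x - xⱼ)/(xᵢ - xⱼ)

L_0(7.7) = (7.7 - 5)/(2 - 5) × (7.7 - 8)/(2 - 8) × (7.7 - 11)/(2 - 11) = -0.016500
L_1(7.7) = (7.7 - 2)/(5 - 2) × (7.7 - 8)/(5 - 8) × (7.7 - 11)/(5 - 11) = 0.104500
L_2(7.7) = (7.7 - 2)/(8 - 2) × (7.7 - 5)/(8 - 5) × (7.7 - 11)/(8 - 11) = 0.940500
L_3(7.7) = (7.7 - 2)/(11 - 2) × (7.7 - 5)/(11 - 5) × (7.7 - 8)/(11 - 8) = -0.028500

P(7.7) = 3×L_0(7.7) + (-7)×L_1(7.7) + 5×L_2(7.7) + (-8)×L_3(7.7)
P(7.7) = 4.149500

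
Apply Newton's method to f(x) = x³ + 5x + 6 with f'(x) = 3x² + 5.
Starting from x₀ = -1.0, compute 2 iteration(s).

f(x) = x³ + 5x + 6
f'(x) = 3x² + 5
x₀ = -1.0

Newton-Raphson formula: x_{n+1} = x_n - f(x_n)/f'(x_n)

Iteration 1:
  f(-1.000000) = 0.000000
  f'(-1.000000) = 8.000000
  x_1 = -1.000000 - 0.000000/8.000000 = -1.000000
Iteration 2:
  f(-1.000000) = 0.000000
  f'(-1.000000) = 8.000000
  x_2 = -1.000000 - 0.000000/8.000000 = -1.000000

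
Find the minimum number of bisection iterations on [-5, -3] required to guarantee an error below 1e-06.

We need (b-a)/2^n ≤ 1e-06
(-3 - (-5))/2^n ≤ 1e-06
2/2^n ≤ 1e-06
2^n ≥ 2000000
n ≥ log₂(2000000) = 20.93
n ≥ 21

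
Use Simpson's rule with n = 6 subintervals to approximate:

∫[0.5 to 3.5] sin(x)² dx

f(x) = sin(x)²
a = 0.5, b = 3.5, n = 6
h = (b - a)/n = 0.500000

Simpson's rule: (h/3)[f(x₀) + 4f(x₁) + 2f(x₂) + ... + f(xₙ)]

x_0 = 0.5000, f(x_0) = 0.229849, coefficient = 1
x_1 = 1.0000, f(x_1) = 0.708073, coefficient = 4
x_2 = 1.5000, f(x_2) = 0.994996, coefficient = 2
x_3 = 2.0000, f(x_3) = 0.826822, coefficient = 4
x_4 = 2.5000, f(x_4) = 0.358169, coefficient = 2
x_5 = 3.0000, f(x_5) = 0.019915, coefficient = 4
x_6 = 3.5000, f(x_6) = 0.123049, coefficient = 1

I ≈ (0.500000/3) × 9.278468 = 1.546411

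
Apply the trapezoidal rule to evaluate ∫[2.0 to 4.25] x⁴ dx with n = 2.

f(x) = x⁴
a = 2.0, b = 4.25, n = 2
h = (b - a)/n = 1.125000

Trapezoidal rule: (h/2)[f(x₀) + 2f(x₁) + 2f(x₂) + ... + f(xₙ)]

x_0 = 2.0000, f(x_0) = 16.000000, coefficient = 1
x_1 = 3.1250, f(x_1) = 95.367432, coefficient = 2
x_2 = 4.2500, f(x_2) = 326.253906, coefficient = 1

I ≈ (1.125000/2) × 532.988770 = 299.806183
Exact value: 270.915820
Error: 28.890363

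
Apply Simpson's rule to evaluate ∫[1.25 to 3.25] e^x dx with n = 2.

f(x) = e^x
a = 1.25, b = 3.25, n = 2
h = (b - a)/n = 1.000000

Simpson's rule: (h/3)[f(x₀) + 4f(x₁) + 2f(x₂) + ... + f(xₙ)]

x_0 = 1.2500, f(x_0) = 3.490343, coefficient = 1
x_1 = 2.2500, f(x_1) = 9.487736, coefficient = 4
x_2 = 3.2500, f(x_2) = 25.790340, coefficient = 1

I ≈ (1.000000/3) × 67.231626 = 22.410542
Exact value: 22.299997
Error: 0.110545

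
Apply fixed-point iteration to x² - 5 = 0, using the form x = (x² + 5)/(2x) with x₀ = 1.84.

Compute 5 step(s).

Equation: x² - 5 = 0
Fixed-point form: x = (x² + 5)/(2x)
x₀ = 1.84

x_1 = g(1.840000) = 2.278696
x_2 = g(2.278696) = 2.236467
x_3 = g(2.236467) = 2.236068
x_4 = g(2.236068) = 2.236068
x_5 = g(2.236068) = 2.236068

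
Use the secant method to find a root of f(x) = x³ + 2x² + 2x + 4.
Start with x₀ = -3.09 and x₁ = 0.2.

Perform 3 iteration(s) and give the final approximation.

f(x) = x³ + 2x² + 2x + 4
x₀ = -3.09, x₁ = 0.2

Secant formula: x_{n+1} = x_n - f(x_n)(x_n - x_{n-1})/(f(x_n) - f(x_{n-1}))

Iteration 1:
  f(-3.090000) = -12.587429
  f(0.200000) = 4.488000
  x_2 = 0.200000 - 4.488000×(0.200000 - (-3.090000))/(4.488000 - (-12.587429))
       = -0.664723
Iteration 2:
  f(0.200000) = 4.488000
  f(-0.664723) = 3.260555
  x_3 = -0.664723 - 3.260555×(-0.664723 - 0.200000)/(3.260555 - 4.488000)
       = -2.961753
Iteration 3:
  f(-0.664723) = 3.260555
  f(-2.961753) = -10.359979
  x_4 = -2.961753 - (-10.359979)×(-2.961753 - (-0.664723))/(-10.359979 - 3.260555)
       = -1.214598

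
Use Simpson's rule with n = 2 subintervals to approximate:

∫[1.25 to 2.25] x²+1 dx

f(x) = x²+1
a = 1.25, b = 2.25, n = 2
h = (b - a)/n = 0.500000

Simpson's rule: (h/3)[f(x₀) + 4f(x₁) + 2f(x₂) + ... + f(xₙ)]

x_0 = 1.2500, f(x_0) = 2.562500, coefficient = 1
x_1 = 1.7500, f(x_1) = 4.062500, coefficient = 4
x_2 = 2.2500, f(x_2) = 6.062500, coefficient = 1

I ≈ (0.500000/3) × 24.875000 = 4.145833
Exact value: 4.145833
Error: 0.000000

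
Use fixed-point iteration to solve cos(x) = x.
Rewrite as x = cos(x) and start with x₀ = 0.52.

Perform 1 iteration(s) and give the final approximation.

Equation: cos(x) = x
Fixed-point form: x = cos(x)
x₀ = 0.52

x_1 = g(0.520000) = 0.867819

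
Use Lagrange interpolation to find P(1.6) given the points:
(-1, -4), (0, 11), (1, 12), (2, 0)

Lagrange interpolation formula:
P(x) = Σ yᵢ × Lᵢ(x)
where Lᵢ(x) = Π_{j≠i} (x - xⱼ)/(xᵢ - xⱼ)

L_0(1.6) = (1.6 - 0)/(-1 - 0) × (1.6 - 1)/(-1 - 1) × (1.6 - 2)/(-1 - 2) = 0.064000
L_1(1.6) = (1.6 - (-1))/(0 - (-1)) × (1.6 - 1)/(0 - 1) × (1.6 - 2)/(0 - 2) = -0.312000
L_2(1.6) = (1.6 - (-1))/(1 - (-1)) × (1.6 - 0)/(1 - 0) × (1.6 - 2)/(1 - 2) = 0.832000
L_3(1.6) = (1.6 - (-1))/(2 - (-1)) × (1.6 - 0)/(2 - 0) × (1.6 - 1)/(2 - 1) = 0.416000

P(1.6) = (-4)×L_0(1.6) + 11×L_1(1.6) + 12×L_2(1.6) + 0×L_3(1.6)
P(1.6) = 6.296000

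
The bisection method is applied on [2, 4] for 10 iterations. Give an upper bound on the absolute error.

Bisection error bound: |error| ≤ (b-a)/2^n
|error| ≤ (4 - 2)/2^10 = 2/2^10
|error| ≤ 0.0019531250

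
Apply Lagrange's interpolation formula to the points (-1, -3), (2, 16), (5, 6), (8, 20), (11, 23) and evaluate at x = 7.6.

Lagrange interpolation formula:
P(x) = Σ yᵢ × Lᵢ(x)
where Lᵢ(x) = Π_{j≠i} (x - xⱼ)/(xᵢ - xⱼ)

L_0(7.6) = (7.6 - 2)/(-1 - 2) × (7.6 - 5)/(-1 - 5) × (7.6 - 8)/(-1 - 8) × (7.6 - 11)/(-1 - 11) = 0.010186
L_1(7.6) = (7.6 - (-1))/(2 - (-1)) × (7.6 - 5)/(2 - 5) × (7.6 - 8)/(2 - 8) × (7.6 - 11)/(2 - 11) = -0.062571
L_2(7.6) = (7.6 - (-1))/(5 - (-1)) × (7.6 - 2)/(5 - 2) × (7.6 - 8)/(5 - 8) × (7.6 - 11)/(5 - 11) = 0.202153
L_3(7.6) = (7.6 - (-1))/(8 - (-1)) × (7.6 - 2)/(8 - 2) × (7.6 - 5)/(8 - 5) × (7.6 - 11)/(8 - 11) = 0.875997
L_4(7.6) = (7.6 - (-1))/(11 - (-1)) × (7.6 - 2)/(11 - 2) × (7.6 - 5)/(11 - 5) × (7.6 - 8)/(11 - 8) = -0.025765

P(7.6) = (-3)×L_0(7.6) + 16×L_1(7.6) + 6×L_2(7.6) + 20×L_3(7.6) + 23×L_4(7.6)
P(7.6) = 17.108570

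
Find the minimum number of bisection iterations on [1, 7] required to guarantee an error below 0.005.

We need (b-a)/2^n ≤ 0.005
(7 - 1)/2^n ≤ 0.005
6/2^n ≤ 0.005
2^n ≥ 1200
n ≥ log₂(1200) = 10.23
n ≥ 11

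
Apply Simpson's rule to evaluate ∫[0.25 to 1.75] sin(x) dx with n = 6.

f(x) = sin(x)
a = 0.25, b = 1.75, n = 6
h = (b - a)/n = 0.250000

Simpson's rule: (h/3)[f(x₀) + 4f(x₁) + 2f(x₂) + ... + f(xₙ)]

x_0 = 0.2500, f(x_0) = 0.247404, coefficient = 1
x_1 = 0.5000, f(x_1) = 0.479426, coefficient = 4
x_2 = 0.7500, f(x_2) = 0.681639, coefficient = 2
x_3 = 1.0000, f(x_3) = 0.841471, coefficient = 4
x_4 = 1.2500, f(x_4) = 0.948985, coefficient = 2
x_5 = 1.5000, f(x_5) = 0.997495, coefficient = 4
x_6 = 1.7500, f(x_6) = 0.983986, coefficient = 1

I ≈ (0.250000/3) × 13.766203 = 1.147184
Exact value: 1.147158
Error: 0.000025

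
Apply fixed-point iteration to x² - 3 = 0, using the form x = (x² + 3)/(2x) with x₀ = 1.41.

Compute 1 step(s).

Equation: x² - 3 = 0
Fixed-point form: x = (x² + 3)/(2x)
x₀ = 1.41

x_1 = g(1.410000) = 1.768830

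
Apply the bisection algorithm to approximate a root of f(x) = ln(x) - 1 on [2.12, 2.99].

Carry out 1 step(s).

f(x) = ln(x) - 1
Initial interval: [2.12, 2.99]

Iteration 1:
  c_1 = (2.120000 + 2.990000)/2 = 2.555000
  f(c_1) = f(2.555000) = -0.061948
  f(a) × f(c) ≥ 0, new interval: [2.555000, 2.990000]

After 1 iteration(s), the approximation is c_1 = 2.555000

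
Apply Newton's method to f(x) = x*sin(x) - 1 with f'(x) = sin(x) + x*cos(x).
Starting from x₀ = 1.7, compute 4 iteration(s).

f(x) = x*sin(x) - 1
f'(x) = sin(x) + x*cos(x)
x₀ = 1.7

Newton-Raphson formula: x_{n+1} = x_n - f(x_n)/f'(x_n)

Iteration 1:
  f(1.700000) = 0.685830
  f'(1.700000) = 0.772629
  x_1 = 1.700000 - 0.685830/0.772629 = 0.812342
Iteration 2:
  f(0.812342) = -0.410320
  f'(0.812342) = 1.284629
  x_2 = 0.812342 - (-0.410320)/1.284629 = 1.131750
Iteration 3:
  f(1.131750) = 0.024412
  f'(1.131750) = 1.386238
  x_3 = 1.131750 - 0.024412/1.386238 = 1.114140
Iteration 4:
  f(1.114140) = -0.000024
  f'(1.114140) = 1.388811
  x_4 = 1.114140 - (-0.000024)/1.388811 = 1.114157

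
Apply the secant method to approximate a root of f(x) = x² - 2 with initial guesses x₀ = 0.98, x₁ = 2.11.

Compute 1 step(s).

f(x) = x² - 2
x₀ = 0.98, x₁ = 2.11

Secant formula: x_{n+1} = x_n - f(x_n)(x_n - x_{n-1})/(f(x_n) - f(x_{n-1}))

Iteration 1:
  f(0.980000) = -1.039600
  f(2.110000) = 2.452100
  x_2 = 2.110000 - 2.452100×(2.110000 - 0.980000)/(2.452100 - (-1.039600))
       = 1.316440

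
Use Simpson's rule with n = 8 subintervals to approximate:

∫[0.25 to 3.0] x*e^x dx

f(x) = x*e^x
a = 0.25, b = 3.0, n = 8
h = (b - a)/n = 0.343750

Simpson's rule: (h/3)[f(x₀) + 4f(x₁) + 2f(x₂) + ... + f(xₙ)]

x_0 = 0.2500, f(x_0) = 0.321006, coefficient = 1
x_1 = 0.5938, f(x_1) = 1.075142, coefficient = 4
x_2 = 0.9375, f(x_2) = 2.393990, coefficient = 2
x_3 = 1.2812, f(x_3) = 4.613958, coefficient = 4
x_4 = 1.6250, f(x_4) = 8.252431, coefficient = 2
x_5 = 1.9688, f(x_5) = 14.099634, coefficient = 4
x_6 = 2.3125, f(x_6) = 23.355423, coefficient = 2
x_7 = 2.6562, f(x_7) = 37.832380, coefficient = 4
x_8 = 3.0000, f(x_8) = 60.256611, coefficient = 1

I ≈ (0.343750/3) × 359.065764 = 41.142952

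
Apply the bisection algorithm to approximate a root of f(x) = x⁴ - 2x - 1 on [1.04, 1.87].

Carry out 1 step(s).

f(x) = x⁴ - 2x - 1
Initial interval: [1.04, 1.87]

Iteration 1:
  c_1 = (1.040000 + 1.870000)/2 = 1.455000
  f(c_1) = f(1.455000) = 0.571795
  f(a) × f(c) < 0, new interval: [1.040000, 1.455000]

After 1 iteration(s), the approximation is c_1 = 1.455000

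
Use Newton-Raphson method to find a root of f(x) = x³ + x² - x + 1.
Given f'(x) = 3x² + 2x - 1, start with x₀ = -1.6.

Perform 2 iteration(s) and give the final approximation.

f(x) = x³ + x² - x + 1
f'(x) = 3x² + 2x - 1
x₀ = -1.6

Newton-Raphson formula: x_{n+1} = x_n - f(x_n)/f'(x_n)

Iteration 1:
  f(-1.600000) = 1.064000
  f'(-1.600000) = 3.480000
  x_1 = -1.600000 - 1.064000/3.480000 = -1.905747
Iteration 2:
  f(-1.905747) = -0.383811
  f'(-1.905747) = 6.084122
  x_2 = -1.905747 - (-0.383811)/6.084122 = -1.842663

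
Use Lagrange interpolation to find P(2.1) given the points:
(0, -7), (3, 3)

Lagrange interpolation formula:
P(x) = Σ yᵢ × Lᵢ(x)
where Lᵢ(x) = Π_{j≠i} (x - xⱼ)/(xᵢ - xⱼ)

L_0(2.1) = (2.1 - 3)/(0 - 3) = 0.300000
L_1(2.1) = (2.1 - 0)/(3 - 0) = 0.700000

P(2.1) = (-7)×L_0(2.1) + 3×L_1(2.1)
P(2.1) = 0.000000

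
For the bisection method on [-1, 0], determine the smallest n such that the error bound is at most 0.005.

We need (b-a)/2^n ≤ 0.005
(0 - (-1))/2^n ≤ 0.005
1/2^n ≤ 0.005
2^n ≥ 200
n ≥ log₂(200) = 7.64
n ≥ 8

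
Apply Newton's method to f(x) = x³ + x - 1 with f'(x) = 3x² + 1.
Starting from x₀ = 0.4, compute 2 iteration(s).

f(x) = x³ + x - 1
f'(x) = 3x² + 1
x₀ = 0.4

Newton-Raphson formula: x_{n+1} = x_n - f(x_n)/f'(x_n)

Iteration 1:
  f(0.400000) = -0.536000
  f'(0.400000) = 1.480000
  x_1 = 0.400000 - (-0.536000)/1.480000 = 0.762162
Iteration 2:
  f(0.762162) = 0.204895
  f'(0.762162) = 2.742673
  x_2 = 0.762162 - 0.204895/2.742673 = 0.687456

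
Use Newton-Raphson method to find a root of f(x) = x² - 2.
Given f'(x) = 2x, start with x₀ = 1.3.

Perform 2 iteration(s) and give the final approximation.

f(x) = x² - 2
f'(x) = 2x
x₀ = 1.3

Newton-Raphson formula: x_{n+1} = x_n - f(x_n)/f'(x_n)

Iteration 1:
  f(1.300000) = -0.310000
  f'(1.300000) = 2.600000
  x_1 = 1.300000 - (-0.310000)/2.600000 = 1.419231
Iteration 2:
  f(1.419231) = 0.014216
  f'(1.419231) = 2.838462
  x_2 = 1.419231 - 0.014216/2.838462 = 1.414222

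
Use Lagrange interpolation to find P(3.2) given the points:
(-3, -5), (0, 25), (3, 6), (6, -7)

Lagrange interpolation formula:
P(x) = Σ yᵢ × Lᵢ(x)
where Lᵢ(x) = Π_{j≠i} (x - xⱼ)/(xᵢ - xⱼ)

L_0(3.2) = (3.2 - 0)/(-3 - 0) × (3.2 - 3)/(-3 - 3) × (3.2 - 6)/(-3 - 6) = 0.011062
L_1(3.2) = (3.2 - (-3))/(0 - (-3)) × (3.2 - 3)/(0 - 3) × (3.2 - 6)/(0 - 6) = -0.064296
L_2(3.2) = (3.2 - (-3))/(3 - (-3)) × (3.2 - 0)/(3 - 0) × (3.2 - 6)/(3 - 6) = 1.028741
L_3(3.2) = (3.2 - (-3))/(6 - (-3)) × (3.2 - 0)/(6 - 0) × (3.2 - 3)/(6 - 3) = 0.024494

P(3.2) = (-5)×L_0(3.2) + 25×L_1(3.2) + 6×L_2(3.2) + (-7)×L_3(3.2)
P(3.2) = 4.338272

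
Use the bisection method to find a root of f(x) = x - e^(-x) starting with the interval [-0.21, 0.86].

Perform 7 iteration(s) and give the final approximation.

f(x) = x - e^(-x)
Initial interval: [-0.21, 0.86]

Iteration 1:
  c_1 = (-0.210000 + 0.860000)/2 = 0.325000
  f(c_1) = f(0.325000) = -0.397527
  f(a) × f(c) ≥ 0, new interval: [0.325000, 0.860000]
Iteration 2:
  c_2 = (0.325000 + 0.860000)/2 = 0.592500
  f(c_2) = f(0.592500) = 0.039557
  f(a) × f(c) < 0, new interval: [0.325000, 0.592500]
Iteration 3:
  c_3 = (0.325000 + 0.592500)/2 = 0.458750
  f(c_3) = f(0.458750) = -0.173323
  f(a) × f(c) ≥ 0, new interval: [0.458750, 0.592500]
Iteration 4:
  c_4 = (0.458750 + 0.592500)/2 = 0.525625
  f(c_4) = f(0.525625) = -0.065561
  f(a) × f(c) ≥ 0, new interval: [0.525625, 0.592500]
Iteration 5:
  c_5 = (0.525625 + 0.592500)/2 = 0.559063
  f(c_5) = f(0.559063) = -0.012682
  f(a) × f(c) ≥ 0, new interval: [0.559063, 0.592500]
Iteration 6:
  c_6 = (0.559063 + 0.592500)/2 = 0.575781
  f(c_6) = f(0.575781) = 0.013516
  f(a) × f(c) < 0, new interval: [0.559063, 0.575781]
Iteration 7:
  c_7 = (0.559063 + 0.575781)/2 = 0.567422
  f(c_7) = f(0.567422) = 0.000437
  f(a) × f(c) < 0, new interval: [0.559063, 0.567422]

After 7 iteration(s), the approximation is c_7 = 0.567422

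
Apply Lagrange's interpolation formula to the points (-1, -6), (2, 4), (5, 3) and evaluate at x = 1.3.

Lagrange interpolation formula:
P(x) = Σ yᵢ × Lᵢ(x)
where Lᵢ(x) = Π_{j≠i} (x - xⱼ)/(xᵢ - xⱼ)

L_0(1.3) = (1.3 - 2)/(-1 - 2) × (1.3 - 5)/(-1 - 5) = 0.143889
L_1(1.3) = (1.3 - (-1))/(2 - (-1)) × (1.3 - 5)/(2 - 5) = 0.945556
L_2(1.3) = (1.3 - (-1))/(5 - (-1)) × (1.3 - 2)/(5 - 2) = -0.089444

P(1.3) = (-6)×L_0(1.3) + 4×L_1(1.3) + 3×L_2(1.3)
P(1.3) = 2.650556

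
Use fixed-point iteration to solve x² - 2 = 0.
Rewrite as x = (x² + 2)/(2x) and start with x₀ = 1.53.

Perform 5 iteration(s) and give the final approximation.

Equation: x² - 2 = 0
Fixed-point form: x = (x² + 2)/(2x)
x₀ = 1.53

x_1 = g(1.530000) = 1.418595
x_2 = g(1.418595) = 1.414220
x_3 = g(1.414220) = 1.414214
x_4 = g(1.414214) = 1.414214
x_5 = g(1.414214) = 1.414214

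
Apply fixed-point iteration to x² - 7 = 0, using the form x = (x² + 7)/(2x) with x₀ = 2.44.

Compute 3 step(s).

Equation: x² - 7 = 0
Fixed-point form: x = (x² + 7)/(2x)
x₀ = 2.44

x_1 = g(2.440000) = 2.654426
x_2 = g(2.654426) = 2.645765
x_3 = g(2.645765) = 2.645751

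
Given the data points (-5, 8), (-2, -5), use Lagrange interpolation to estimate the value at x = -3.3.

Lagrange interpolation formula:
P(x) = Σ yᵢ × Lᵢ(x)
where Lᵢ(x) = Π_{j≠i} (x - xⱼ)/(xᵢ - xⱼ)

L_0(-3.3) = (-3.3 - (-2))/(-5 - (-2)) = 0.433333
L_1(-3.3) = (-3.3 - (-5))/(-2 - (-5)) = 0.566667

P(-3.3) = 8×L_0(-3.3) + (-5)×L_1(-3.3)
P(-3.3) = 0.633333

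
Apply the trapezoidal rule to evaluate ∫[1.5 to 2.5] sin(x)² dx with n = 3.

f(x) = sin(x)²
a = 1.5, b = 2.5, n = 3
h = (b - a)/n = 0.333333

Trapezoidal rule: (h/2)[f(x₀) + 2f(x₁) + 2f(x₂) + ... + f(xₙ)]

x_0 = 1.5000, f(x_0) = 0.994996, coefficient = 1
x_1 = 1.8333, f(x_1) = 0.932643, coefficient = 2
x_2 = 2.1667, f(x_2) = 0.685022, coefficient = 2
x_3 = 2.5000, f(x_3) = 0.358169, coefficient = 1

I ≈ (0.333333/2) × 4.588495 = 0.764749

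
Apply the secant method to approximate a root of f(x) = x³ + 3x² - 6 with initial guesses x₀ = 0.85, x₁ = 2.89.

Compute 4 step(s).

f(x) = x³ + 3x² - 6
x₀ = 0.85, x₁ = 2.89

Secant formula: x_{n+1} = x_n - f(x_n)(x_n - x_{n-1})/(f(x_n) - f(x_{n-1}))

Iteration 1:
  f(0.850000) = -3.218375
  f(2.890000) = 43.193869
  x_2 = 2.890000 - 43.193869×(2.890000 - 0.850000)/(43.193869 - (-3.218375))
       = 0.991460
Iteration 2:
  f(2.890000) = 43.193869
  f(0.991460) = -2.076421
  x_3 = 0.991460 - (-2.076421)×(0.991460 - 2.890000)/(-2.076421 - 43.193869)
       = 1.078541
Iteration 3:
  f(0.991460) = -2.076421
  f(1.078541) = -1.255635
  x_4 = 1.078541 - (-1.255635)×(1.078541 - 0.991460)/(-1.255635 - (-2.076421))
       = 1.211757
Iteration 4:
  f(1.078541) = -1.255635
  f(1.211757) = 0.184350
  x_5 = 1.211757 - 0.184350×(1.211757 - 1.078541)/(0.184350 - (-1.255635))
       = 1.194702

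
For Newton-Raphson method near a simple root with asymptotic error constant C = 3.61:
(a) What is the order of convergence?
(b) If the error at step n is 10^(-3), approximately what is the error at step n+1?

(a) Newton-Raphson has quadratic (order 2) convergence near simple roots.
    This means |e_{n+1}| ≈ C|e_n|².

(b) With |e_n| = 10^(-3) and C = 3.61:
    |e_{n+1}| ≈ 3.61 × (10^(-3))² = 3.61 × 10^(-6)

(a) 2 (quadratic); (b) |e_{n+1}| ≈ 3.610e-06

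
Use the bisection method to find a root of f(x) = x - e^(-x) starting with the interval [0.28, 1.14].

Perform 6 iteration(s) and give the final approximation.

f(x) = x - e^(-x)
Initial interval: [0.28, 1.14]

Iteration 1:
  c_1 = (0.280000 + 1.140000)/2 = 0.710000
  f(c_1) = f(0.710000) = 0.218356
  f(a) × f(c) < 0, new interval: [0.280000, 0.710000]
Iteration 2:
  c_2 = (0.280000 + 0.710000)/2 = 0.495000
  f(c_2) = f(0.495000) = -0.114571
  f(a) × f(c) ≥ 0, new interval: [0.495000, 0.710000]
Iteration 3:
  c_3 = (0.495000 + 0.710000)/2 = 0.602500
  f(c_3) = f(0.602500) = 0.055059
  f(a) × f(c) < 0, new interval: [0.495000, 0.602500]
Iteration 4:
  c_4 = (0.495000 + 0.602500)/2 = 0.548750
  f(c_4) = f(0.548750) = -0.028921
  f(a) × f(c) ≥ 0, new interval: [0.548750, 0.602500]
Iteration 5:
  c_5 = (0.548750 + 0.602500)/2 = 0.575625
  f(c_5) = f(0.575625) = 0.013272
  f(a) × f(c) < 0, new interval: [0.548750, 0.575625]
Iteration 6:
  c_6 = (0.548750 + 0.575625)/2 = 0.562188
  f(c_6) = f(0.562188) = -0.007773
  f(a) × f(c) ≥ 0, new interval: [0.562188, 0.575625]

After 6 iteration(s), the approximation is c_6 = 0.562188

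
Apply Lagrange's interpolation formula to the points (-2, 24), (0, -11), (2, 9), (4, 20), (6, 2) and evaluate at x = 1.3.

Lagrange interpolation formula:
P(x) = Σ yᵢ × Lᵢ(x)
where Lᵢ(x) = Π_{j≠i} (x - xⱼ)/(xᵢ - xⱼ)

L_0(1.3) = (1.3 - 0)/(-2 - 0) × (1.3 - 2)/(-2 - 2) × (1.3 - 4)/(-2 - 4) × (1.3 - 6)/(-2 - 6) = -0.030073
L_1(1.3) = (1.3 - (-2))/(0 - (-2)) × (1.3 - 2)/(0 - 2) × (1.3 - 4)/(0 - 4) × (1.3 - 6)/(0 - 6) = 0.305353
L_2(1.3) = (1.3 - (-2))/(2 - (-2)) × (1.3 - 0)/(2 - 0) × (1.3 - 4)/(2 - 4) × (1.3 - 6)/(2 - 6) = 0.850627
L_3(1.3) = (1.3 - (-2))/(4 - (-2)) × (1.3 - 0)/(4 - 0) × (1.3 - 2)/(4 - 2) × (1.3 - 6)/(4 - 6) = -0.147022
L_4(1.3) = (1.3 - (-2))/(6 - (-2)) × (1.3 - 0)/(6 - 0) × (1.3 - 2)/(6 - 2) × (1.3 - 4)/(6 - 4) = 0.021115

P(1.3) = 24×L_0(1.3) + (-11)×L_1(1.3) + 9×L_2(1.3) + 20×L_3(1.3) + 2×L_4(1.3)
P(1.3) = 0.676803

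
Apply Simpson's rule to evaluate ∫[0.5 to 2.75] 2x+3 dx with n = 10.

f(x) = 2x+3
a = 0.5, b = 2.75, n = 10
h = (b - a)/n = 0.225000

Simpson's rule: (h/3)[f(x₀) + 4f(x₁) + 2f(x₂) + ... + f(xₙ)]

x_0 = 0.5000, f(x_0) = 4.000000, coefficient = 1
x_1 = 0.7250, f(x_1) = 4.450000, coefficient = 4
x_2 = 0.9500, f(x_2) = 4.900000, coefficient = 2
x_3 = 1.1750, f(x_3) = 5.350000, coefficient = 4
x_4 = 1.4000, f(x_4) = 5.800000, coefficient = 2
x_5 = 1.6250, f(x_5) = 6.250000, coefficient = 4
x_6 = 1.8500, f(x_6) = 6.700000, coefficient = 2
x_7 = 2.0750, f(x_7) = 7.150000, coefficient = 4
x_8 = 2.3000, f(x_8) = 7.600000, coefficient = 2
x_9 = 2.5250, f(x_9) = 8.050000, coefficient = 4
x_10 = 2.7500, f(x_10) = 8.500000, coefficient = 1

I ≈ (0.225000/3) × 187.500000 = 14.062500
Exact value: 14.062500
Error: 0.000000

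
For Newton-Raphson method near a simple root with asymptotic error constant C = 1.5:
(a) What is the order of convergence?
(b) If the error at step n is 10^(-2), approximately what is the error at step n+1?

(a) Newton-Raphson has quadratic (order 2) convergence near simple roots.
    This means |e_{n+1}| ≈ C|e_n|².

(b) With |e_n| = 10^(-2) and C = 1.5:
    |e_{n+1}| ≈ 1.5 × (10^(-2))² = 1.5 × 10^(-4)

(a) 2 (quadratic); (b) |e_{n+1}| ≈ 1.500e-04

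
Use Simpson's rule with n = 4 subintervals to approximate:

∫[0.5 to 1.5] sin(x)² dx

f(x) = sin(x)²
a = 0.5, b = 1.5, n = 4
h = (b - a)/n = 0.250000

Simpson's rule: (h/3)[f(x₀) + 4f(x₁) + 2f(x₂) + ... + f(xₙ)]

x_0 = 0.5000, f(x_0) = 0.229849, coefficient = 1
x_1 = 0.7500, f(x_1) = 0.464631, coefficient = 4
x_2 = 1.0000, f(x_2) = 0.708073, coefficient = 2
x_3 = 1.2500, f(x_3) = 0.900572, coefficient = 4
x_4 = 1.5000, f(x_4) = 0.994996, coefficient = 1

I ≈ (0.250000/3) × 8.101805 = 0.675150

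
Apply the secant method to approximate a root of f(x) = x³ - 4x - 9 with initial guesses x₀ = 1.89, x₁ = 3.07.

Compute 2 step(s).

f(x) = x³ - 4x - 9
x₀ = 1.89, x₁ = 3.07

Secant formula: x_{n+1} = x_n - f(x_n)(x_n - x_{n-1})/(f(x_n) - f(x_{n-1}))

Iteration 1:
  f(1.890000) = -9.808731
  f(3.070000) = 7.654443
  x_2 = 3.070000 - 7.654443×(3.070000 - 1.890000)/(7.654443 - (-9.808731))
       = 2.552783
Iteration 2:
  f(3.070000) = 7.654443
  f(2.552783) = -2.575401
  x_3 = 2.552783 - (-2.575401)×(2.552783 - 3.070000)/(-2.575401 - 7.654443)
       = 2.682995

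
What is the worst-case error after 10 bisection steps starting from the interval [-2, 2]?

Bisection error bound: |error| ≤ (b-a)/2^n
|error| ≤ (2 - (-2))/2^10 = 4/2^10
|error| ≤ 0.0039062500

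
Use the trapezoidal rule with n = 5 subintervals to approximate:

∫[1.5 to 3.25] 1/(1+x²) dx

f(x) = 1/(1+x²)
a = 1.5, b = 3.25, n = 5
h = (b - a)/n = 0.350000

Trapezoidal rule: (h/2)[f(x₀) + 2f(x₁) + 2f(x₂) + ... + f(xₙ)]

x_0 = 1.5000, f(x_0) = 0.307692, coefficient = 1
x_1 = 1.8500, f(x_1) = 0.226116, coefficient = 2
x_2 = 2.2000, f(x_2) = 0.171233, coefficient = 2
x_3 = 2.5500, f(x_3) = 0.133289, coefficient = 2
x_4 = 2.9000, f(x_4) = 0.106270, coefficient = 2
x_5 = 3.2500, f(x_5) = 0.086486, coefficient = 1

I ≈ (0.350000/2) × 1.667995 = 0.291899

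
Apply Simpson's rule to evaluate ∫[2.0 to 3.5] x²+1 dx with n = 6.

f(x) = x²+1
a = 2.0, b = 3.5, n = 6
h = (b - a)/n = 0.250000

Simpson's rule: (h/3)[f(x₀) + 4f(x₁) + 2f(x₂) + ... + f(xₙ)]

x_0 = 2.0000, f(x_0) = 5.000000, coefficient = 1
x_1 = 2.2500, f(x_1) = 6.062500, coefficient = 4
x_2 = 2.5000, f(x_2) = 7.250000, coefficient = 2
x_3 = 2.7500, f(x_3) = 8.562500, coefficient = 4
x_4 = 3.0000, f(x_4) = 10.000000, coefficient = 2
x_5 = 3.2500, f(x_5) = 11.562500, coefficient = 4
x_6 = 3.5000, f(x_6) = 13.250000, coefficient = 1

I ≈ (0.250000/3) × 157.500000 = 13.125000
Exact value: 13.125000
Error: 0.000000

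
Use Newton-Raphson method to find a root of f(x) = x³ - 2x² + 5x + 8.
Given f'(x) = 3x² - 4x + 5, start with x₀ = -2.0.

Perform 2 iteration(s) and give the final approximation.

f(x) = x³ - 2x² + 5x + 8
f'(x) = 3x² - 4x + 5
x₀ = -2.0

Newton-Raphson formula: x_{n+1} = x_n - f(x_n)/f'(x_n)

Iteration 1:
  f(-2.000000) = -18.000000
  f'(-2.000000) = 25.000000
  x_1 = -2.000000 - (-18.000000)/25.000000 = -1.280000
Iteration 2:
  f(-1.280000) = -3.773952
  f'(-1.280000) = 15.035200
  x_2 = -1.280000 - (-3.773952)/15.035200 = -1.028992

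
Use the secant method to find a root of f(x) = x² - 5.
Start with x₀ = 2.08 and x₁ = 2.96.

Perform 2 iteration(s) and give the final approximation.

f(x) = x² - 5
x₀ = 2.08, x₁ = 2.96

Secant formula: x_{n+1} = x_n - f(x_n)(x_n - x_{n-1})/(f(x_n) - f(x_{n-1}))

Iteration 1:
  f(2.080000) = -0.673600
  f(2.960000) = 3.761600
  x_2 = 2.960000 - 3.761600×(2.960000 - 2.080000)/(3.761600 - (-0.673600))
       = 2.213651
Iteration 2:
  f(2.960000) = 3.761600
  f(2.213651) = -0.099750
  x_3 = 2.213651 - (-0.099750)×(2.213651 - 2.960000)/(-0.099750 - 3.761600)
       = 2.232931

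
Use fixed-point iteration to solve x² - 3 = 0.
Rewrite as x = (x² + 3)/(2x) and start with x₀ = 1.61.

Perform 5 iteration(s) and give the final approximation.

Equation: x² - 3 = 0
Fixed-point form: x = (x² + 3)/(2x)
x₀ = 1.61

x_1 = g(1.610000) = 1.736677
x_2 = g(1.736677) = 1.732057
x_3 = g(1.732057) = 1.732051
x_4 = g(1.732051) = 1.732051
x_5 = g(1.732051) = 1.732051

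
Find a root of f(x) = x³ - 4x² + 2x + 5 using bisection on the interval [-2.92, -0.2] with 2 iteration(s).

f(x) = x³ - 4x² + 2x + 5
Initial interval: [-2.92, -0.2]

Iteration 1:
  c_1 = (-2.920000 + (-0.200000))/2 = -1.560000
  f(c_1) = f(-1.560000) = -11.650816
  f(a) × f(c) ≥ 0, new interval: [-1.560000, -0.200000]
Iteration 2:
  c_2 = (-1.560000 + (-0.200000))/2 = -0.880000
  f(c_2) = f(-0.880000) = -0.539072
  f(a) × f(c) ≥ 0, new interval: [-0.880000, -0.200000]

After 2 iteration(s), the approximation is c_2 = -0.880000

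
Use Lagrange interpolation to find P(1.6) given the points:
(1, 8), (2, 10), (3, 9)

Lagrange interpolation formula:
P(x) = Σ yᵢ × Lᵢ(x)
where Lᵢ(x) = Π_{j≠i} (x - xⱼ)/(xᵢ - xⱼ)

L_0(1.6) = (1.6 - 2)/(1 - 2) × (1.6 - 3)/(1 - 3) = 0.280000
L_1(1.6) = (1.6 - 1)/(2 - 1) × (1.6 - 3)/(2 - 3) = 0.840000
L_2(1.6) = (1.6 - 1)/(3 - 1) × (1.6 - 2)/(3 - 2) = -0.120000

P(1.6) = 8×L_0(1.6) + 10×L_1(1.6) + 9×L_2(1.6)
P(1.6) = 9.560000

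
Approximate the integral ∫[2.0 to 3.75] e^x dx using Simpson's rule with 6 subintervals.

f(x) = e^x
a = 2.0, b = 3.75, n = 6
h = (b - a)/n = 0.291667

Simpson's rule: (h/3)[f(x₀) + 4f(x₁) + 2f(x₂) + ... + f(xₙ)]

x_0 = 2.0000, f(x_0) = 7.389056, coefficient = 1
x_1 = 2.2917, f(x_1) = 9.891410, coefficient = 4
x_2 = 2.5833, f(x_2) = 13.241202, coefficient = 2
x_3 = 2.8750, f(x_3) = 17.725424, coefficient = 4
x_4 = 3.1667, f(x_4) = 23.728258, coefficient = 2
x_5 = 3.4583, f(x_5) = 31.763992, coefficient = 4
x_6 = 3.7500, f(x_6) = 42.521082, coefficient = 1

I ≈ (0.291667/3) × 361.372363 = 35.133424
Exact value: 35.132026
Error: 0.001398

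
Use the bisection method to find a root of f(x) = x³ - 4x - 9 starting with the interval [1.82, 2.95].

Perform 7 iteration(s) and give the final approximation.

f(x) = x³ - 4x - 9
Initial interval: [1.82, 2.95]

Iteration 1:
  c_1 = (1.820000 + 2.950000)/2 = 2.385000
  f(c_1) = f(2.385000) = -4.973583
  f(a) × f(c) ≥ 0, new interval: [2.385000, 2.950000]
Iteration 2:
  c_2 = (2.385000 + 2.950000)/2 = 2.667500
  f(c_2) = f(2.667500) = -0.689254
  f(a) × f(c) ≥ 0, new interval: [2.667500, 2.950000]
Iteration 3:
  c_3 = (2.667500 + 2.950000)/2 = 2.808750
  f(c_3) = f(2.808750) = 1.923444
  f(a) × f(c) < 0, new interval: [2.667500, 2.808750]
Iteration 4:
  c_4 = (2.667500 + 2.808750)/2 = 2.738125
  f(c_4) = f(2.738125) = 0.576123
  f(a) × f(c) < 0, new interval: [2.667500, 2.738125]
Iteration 5:
  c_5 = (2.667500 + 2.738125)/2 = 2.702813
  f(c_5) = f(2.702813) = -0.066677
  f(a) × f(c) ≥ 0, new interval: [2.702813, 2.738125]
Iteration 6:
  c_6 = (2.702813 + 2.738125)/2 = 2.720469
  f(c_6) = f(2.720469) = 0.252179
  f(a) × f(c) < 0, new interval: [2.702813, 2.720469]
Iteration 7:
  c_7 = (2.702813 + 2.720469)/2 = 2.711641
  f(c_7) = f(2.711641) = 0.092117
  f(a) × f(c) < 0, new interval: [2.702813, 2.711641]

After 7 iteration(s), the approximation is c_7 = 2.711641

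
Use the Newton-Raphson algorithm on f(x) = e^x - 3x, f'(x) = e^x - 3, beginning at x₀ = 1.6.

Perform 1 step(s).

f(x) = e^x - 3x
f'(x) = e^x - 3
x₀ = 1.6

Newton-Raphson formula: x_{n+1} = x_n - f(x_n)/f'(x_n)

Iteration 1:
  f(1.600000) = 0.153032
  f'(1.600000) = 1.953032
  x_1 = 1.600000 - 0.153032/1.953032 = 1.521644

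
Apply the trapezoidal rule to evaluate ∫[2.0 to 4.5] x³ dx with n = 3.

f(x) = x³
a = 2.0, b = 4.5, n = 3
h = (b - a)/n = 0.833333

Trapezoidal rule: (h/2)[f(x₀) + 2f(x₁) + 2f(x₂) + ... + f(xₙ)]

x_0 = 2.0000, f(x_0) = 8.000000, coefficient = 1
x_1 = 2.8333, f(x_1) = 22.745370, coefficient = 2
x_2 = 3.6667, f(x_2) = 49.296296, coefficient = 2
x_3 = 4.5000, f(x_3) = 91.125000, coefficient = 1

I ≈ (0.833333/2) × 243.208333 = 101.336806
Exact value: 98.515625
Error: 2.821181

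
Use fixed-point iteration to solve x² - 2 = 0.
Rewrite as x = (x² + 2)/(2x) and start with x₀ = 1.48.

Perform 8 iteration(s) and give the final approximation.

Equation: x² - 2 = 0
Fixed-point form: x = (x² + 2)/(2x)
x₀ = 1.48

x_1 = g(1.480000) = 1.415676
x_2 = g(1.415676) = 1.414214
x_3 = g(1.414214) = 1.414214
x_4 = g(1.414214) = 1.414214
x_5 = g(1.414214) = 1.414214
x_6 = g(1.414214) = 1.414214
x_7 = g(1.414214) = 1.414214
x_8 = g(1.414214) = 1.414214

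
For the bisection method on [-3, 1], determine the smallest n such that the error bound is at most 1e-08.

We need (b-a)/2^n ≤ 1e-08
(1 - (-3))/2^n ≤ 1e-08
4/2^n ≤ 1e-08
2^n ≥ 400000000
n ≥ log₂(400000000) = 28.58
n ≥ 29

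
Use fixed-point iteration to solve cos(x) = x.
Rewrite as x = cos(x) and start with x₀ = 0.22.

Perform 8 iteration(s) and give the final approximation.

Equation: cos(x) = x
Fixed-point form: x = cos(x)
x₀ = 0.22

x_1 = g(0.220000) = 0.975897
x_2 = g(0.975897) = 0.560425
x_3 = g(0.560425) = 0.847029
x_4 = g(0.847029) = 0.662212
x_5 = g(0.662212) = 0.788634
x_6 = g(0.788634) = 0.704815
x_7 = g(0.704815) = 0.761731
x_8 = g(0.761731) = 0.723642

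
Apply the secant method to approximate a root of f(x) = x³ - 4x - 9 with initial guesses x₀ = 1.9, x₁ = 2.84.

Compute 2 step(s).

f(x) = x³ - 4x - 9
x₀ = 1.9, x₁ = 2.84

Secant formula: x_{n+1} = x_n - f(x_n)(x_n - x_{n-1})/(f(x_n) - f(x_{n-1}))

Iteration 1:
  f(1.900000) = -9.741000
  f(2.840000) = 2.546304
  x_2 = 2.840000 - 2.546304×(2.840000 - 1.900000)/(2.546304 - (-9.741000))
       = 2.645203
Iteration 2:
  f(2.840000) = 2.546304
  f(2.645203) = -1.072059
  x_3 = 2.645203 - (-1.072059)×(2.645203 - 2.840000)/(-1.072059 - 2.546304)
       = 2.702918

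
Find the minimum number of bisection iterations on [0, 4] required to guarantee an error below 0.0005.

We need (b-a)/2^n ≤ 0.0005
(4 - 0)/2^n ≤ 0.0005
4/2^n ≤ 0.0005
2^n ≥ 8000
n ≥ log₂(8000) = 12.97
n ≥ 13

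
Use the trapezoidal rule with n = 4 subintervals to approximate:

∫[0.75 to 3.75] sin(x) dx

f(x) = sin(x)
a = 0.75, b = 3.75, n = 4
h = (b - a)/n = 0.750000

Trapezoidal rule: (h/2)[f(x₀) + 2f(x₁) + 2f(x₂) + ... + f(xₙ)]

x_0 = 0.7500, f(x_0) = 0.681639, coefficient = 1
x_1 = 1.5000, f(x_1) = 0.997495, coefficient = 2
x_2 = 2.2500, f(x_2) = 0.778073, coefficient = 2
x_3 = 3.0000, f(x_3) = 0.141120, coefficient = 2
x_4 = 3.7500, f(x_4) = -0.571561, coefficient = 1

I ≈ (0.750000/2) × 3.943454 = 1.478795
Exact value: 1.552248
Error: 0.073453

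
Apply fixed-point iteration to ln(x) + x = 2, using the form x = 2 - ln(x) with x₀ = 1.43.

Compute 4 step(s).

Equation: ln(x) + x = 2
Fixed-point form: x = 2 - ln(x)
x₀ = 1.43

x_1 = g(1.430000) = 1.642326
x_2 = g(1.642326) = 1.503887
x_3 = g(1.503887) = 1.591947
x_4 = g(1.591947) = 1.535042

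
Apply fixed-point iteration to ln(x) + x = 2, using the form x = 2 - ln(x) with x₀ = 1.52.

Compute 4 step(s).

Equation: ln(x) + x = 2
Fixed-point form: x = 2 - ln(x)
x₀ = 1.52

x_1 = g(1.520000) = 1.581290
x_2 = g(1.581290) = 1.541759
x_3 = g(1.541759) = 1.567076
x_4 = g(1.567076) = 1.550789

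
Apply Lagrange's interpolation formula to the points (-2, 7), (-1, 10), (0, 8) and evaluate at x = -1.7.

Lagrange interpolation formula:
P(x) = Σ yᵢ × Lᵢ(x)
where Lᵢ(x) = Π_{j≠i} (x - xⱼ)/(xᵢ - xⱼ)

L_0(-1.7) = (-1.7 - (-1))/(-2 - (-1)) × (-1.7 - 0)/(-2 - 0) = 0.595000
L_1(-1.7) = (-1.7 - (-2))/(-1 - (-2)) × (-1.7 - 0)/(-1 - 0) = 0.510000
L_2(-1.7) = (-1.7 - (-2))/(0 - (-2)) × (-1.7 - (-1))/(0 - (-1)) = -0.105000

P(-1.7) = 7×L_0(-1.7) + 10×L_1(-1.7) + 8×L_2(-1.7)
P(-1.7) = 8.425000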